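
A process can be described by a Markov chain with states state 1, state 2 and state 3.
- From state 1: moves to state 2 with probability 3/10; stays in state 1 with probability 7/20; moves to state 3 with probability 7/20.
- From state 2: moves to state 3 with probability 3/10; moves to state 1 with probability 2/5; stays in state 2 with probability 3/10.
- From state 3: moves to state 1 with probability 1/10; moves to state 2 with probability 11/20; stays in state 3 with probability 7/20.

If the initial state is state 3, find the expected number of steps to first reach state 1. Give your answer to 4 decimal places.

Let t(s) be the expected number of steps to first reach state 1 from state s, with t(state 1) = 0. Conditioning on the first step:
t(state 2) = 1 + 0.3·t(state 2) + 0.3·t(state 3)
t(state 3) = 1 + 0.55·t(state 2) + 0.35·t(state 3)
Solving: t(state 2) = 3.2759, t(state 3) = 4.3103.
Expected steps from state 3 to state 1: 4.3103.

4.3103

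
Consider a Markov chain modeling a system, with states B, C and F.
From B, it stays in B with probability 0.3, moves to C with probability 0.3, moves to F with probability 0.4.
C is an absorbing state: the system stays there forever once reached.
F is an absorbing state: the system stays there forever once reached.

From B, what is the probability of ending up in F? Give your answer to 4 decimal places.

0.5714

Let h(s) be the probability of absorption at F starting from transient state s. Then h(F) = 1 and h(C) = 0. By first-step analysis:
h(B) = 0.3·h(B) + 0.3·0 + 0.4·1
Solving: h(B) = 0.5714.
Starting from B, the probability is 0.5714.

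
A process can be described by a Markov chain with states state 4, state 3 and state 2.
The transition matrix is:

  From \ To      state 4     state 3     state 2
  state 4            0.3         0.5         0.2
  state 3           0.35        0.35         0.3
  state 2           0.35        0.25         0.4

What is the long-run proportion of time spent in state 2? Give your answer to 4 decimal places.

0.2963

Let the stationary distribution be π with π = πP and π_1 + π_2 + π_3 = 1.
π_1 = 0.3·π_1 + 0.35·π_2 + 0.35·π_3
π_2 = 0.5·π_1 + 0.35·π_2 + 0.25·π_3
Solving with the normalization constraint gives π = (0.3333, 0.3704, 0.2963).
So the stationary probability of state 2 is 0.2963.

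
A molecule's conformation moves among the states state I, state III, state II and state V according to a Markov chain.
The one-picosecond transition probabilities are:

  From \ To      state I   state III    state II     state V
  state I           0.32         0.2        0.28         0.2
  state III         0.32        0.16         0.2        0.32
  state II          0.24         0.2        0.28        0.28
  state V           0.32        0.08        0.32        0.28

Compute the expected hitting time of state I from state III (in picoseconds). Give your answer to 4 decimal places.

Let t(s) be the expected number of picoseconds to first reach state I from state s, with t(state I) = 0. Conditioning on the first picosecond:
t(state III) = 1 + 0.16·t(state III) + 0.2·t(state II) + 0.32·t(state V)
t(state II) = 1 + 0.2·t(state III) + 0.28·t(state II) + 0.28·t(state V)
t(state V) = 1 + 0.08·t(state III) + 0.32·t(state II) + 0.28·t(state V)
Solving: t(state III) = 3.3389, t(state II) = 3.6278, t(state V) = 3.3722.
Expected picoseconds from state III to state I: 3.3389.

3.3389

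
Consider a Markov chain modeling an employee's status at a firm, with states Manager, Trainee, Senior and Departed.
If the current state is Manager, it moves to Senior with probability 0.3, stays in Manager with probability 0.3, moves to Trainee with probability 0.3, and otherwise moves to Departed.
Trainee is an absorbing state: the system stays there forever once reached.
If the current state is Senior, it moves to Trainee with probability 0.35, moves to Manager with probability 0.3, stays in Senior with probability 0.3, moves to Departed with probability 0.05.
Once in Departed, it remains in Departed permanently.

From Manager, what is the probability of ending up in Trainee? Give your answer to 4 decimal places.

Let h(s) be the probability of absorption at Trainee starting from transient state s. Then h(Trainee) = 1 and h(Departed) = 0. By first-step analysis:
h(Manager) = 0.3·h(Manager) + 0.3·1 + 0.3·h(Senior) + 0.1·0
h(Senior) = 0.3·h(Manager) + 0.35·1 + 0.3·h(Senior) + 0.05·0
Solving: h(Manager) = 0.7875, h(Senior) = 0.8375.
Starting from Manager, the probability is 0.7875.

0.7875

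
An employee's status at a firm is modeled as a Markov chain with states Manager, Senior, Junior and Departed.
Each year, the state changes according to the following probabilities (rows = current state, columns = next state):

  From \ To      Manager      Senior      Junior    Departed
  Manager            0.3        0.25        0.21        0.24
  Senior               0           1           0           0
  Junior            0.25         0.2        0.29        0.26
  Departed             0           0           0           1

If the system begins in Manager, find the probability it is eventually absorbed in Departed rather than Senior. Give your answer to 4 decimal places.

Let h(s) be the probability of absorption at Departed starting from transient state s. Then h(Departed) = 1 and h(Senior) = 0. By first-step analysis:
h(Manager) = 0.3·h(Manager) + 0.25·0 + 0.21·h(Junior) + 0.24·1
h(Junior) = 0.25·h(Manager) + 0.2·0 + 0.29·h(Junior) + 0.26·1
Solving: h(Manager) = 0.5062, h(Junior) = 0.5444.
Starting from Manager, the probability is 0.5062.

0.5062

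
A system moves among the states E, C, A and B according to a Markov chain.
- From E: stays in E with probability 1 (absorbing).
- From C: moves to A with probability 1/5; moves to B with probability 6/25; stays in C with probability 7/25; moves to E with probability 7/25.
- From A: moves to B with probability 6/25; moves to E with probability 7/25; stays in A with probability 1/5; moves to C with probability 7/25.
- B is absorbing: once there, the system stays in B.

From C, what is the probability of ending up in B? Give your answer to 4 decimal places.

0.4615

Let h(s) be the probability of absorption at B starting from transient state s. Then h(B) = 1 and h(E) = 0. By first-step analysis:
h(C) = 0.28·0 + 0.28·h(C) + 0.2·h(A) + 0.24·1
h(A) = 0.28·0 + 0.28·h(C) + 0.2·h(A) + 0.24·1
Solving: h(C) = 0.4615, h(A) = 0.4615.
Starting from C, the probability is 0.4615.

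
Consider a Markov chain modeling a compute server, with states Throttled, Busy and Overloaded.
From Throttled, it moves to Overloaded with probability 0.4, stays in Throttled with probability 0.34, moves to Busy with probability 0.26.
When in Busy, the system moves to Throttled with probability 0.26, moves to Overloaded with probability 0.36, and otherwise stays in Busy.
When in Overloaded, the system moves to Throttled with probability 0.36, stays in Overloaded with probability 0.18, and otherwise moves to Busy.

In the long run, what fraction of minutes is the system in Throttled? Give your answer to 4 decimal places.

0.3169

Let the stationary distribution be π with π = πP and π_1 + π_2 + π_3 = 1.
π_1 = 0.34·π_1 + 0.26·π_2 + 0.36·π_3
π_2 = 0.26·π_1 + 0.38·π_2 + 0.46·π_3
Solving with the normalization constraint gives π = (0.3169, 0.3672, 0.3158).
So the stationary probability of Throttled is 0.3169.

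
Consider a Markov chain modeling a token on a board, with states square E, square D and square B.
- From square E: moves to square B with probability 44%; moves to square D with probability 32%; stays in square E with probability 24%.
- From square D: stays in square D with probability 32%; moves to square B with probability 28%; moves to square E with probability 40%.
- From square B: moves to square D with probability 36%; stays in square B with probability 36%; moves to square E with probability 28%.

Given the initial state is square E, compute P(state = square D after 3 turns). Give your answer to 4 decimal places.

Propagate the distribution vector 3 turns from square E.
After 0 turns: (1.0000, 0.0000, 0.0000)
After 1 turn: (0.2400, 0.3200, 0.4400)
After 2 turns: (0.3088, 0.3376, 0.3536)
After 3 turns: (0.3082, 0.3341, 0.3577)
P(in square D after 3 turns) = 0.3341

0.3341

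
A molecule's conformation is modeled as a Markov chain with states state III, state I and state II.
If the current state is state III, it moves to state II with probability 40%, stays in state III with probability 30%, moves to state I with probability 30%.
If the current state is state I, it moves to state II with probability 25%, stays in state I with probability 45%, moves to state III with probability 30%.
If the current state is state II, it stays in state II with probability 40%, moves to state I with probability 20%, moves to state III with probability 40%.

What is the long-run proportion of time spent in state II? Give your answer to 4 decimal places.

0.3533

Let the stationary distribution be π with π = πP and π_1 + π_2 + π_3 = 1.
π_1 = 0.3·π_1 + 0.3·π_2 + 0.4·π_3
π_2 = 0.3·π_1 + 0.45·π_2 + 0.2·π_3
Solving with the normalization constraint gives π = (0.3353, 0.3114, 0.3533).
So the stationary probability of state II is 0.3533.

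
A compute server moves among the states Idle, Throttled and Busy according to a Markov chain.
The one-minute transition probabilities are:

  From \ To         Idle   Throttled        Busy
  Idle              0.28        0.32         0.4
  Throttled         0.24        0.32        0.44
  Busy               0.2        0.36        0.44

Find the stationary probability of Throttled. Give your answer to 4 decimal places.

Let the stationary distribution be π with π = πP and π_1 + π_2 + π_3 = 1.
π_1 = 0.28·π_1 + 0.24·π_2 + 0.2·π_3
π_2 = 0.32·π_1 + 0.32·π_2 + 0.36·π_3
Solving with the normalization constraint gives π = (0.2321, 0.3372, 0.4307).
So the stationary probability of Throttled is 0.3372.

0.3372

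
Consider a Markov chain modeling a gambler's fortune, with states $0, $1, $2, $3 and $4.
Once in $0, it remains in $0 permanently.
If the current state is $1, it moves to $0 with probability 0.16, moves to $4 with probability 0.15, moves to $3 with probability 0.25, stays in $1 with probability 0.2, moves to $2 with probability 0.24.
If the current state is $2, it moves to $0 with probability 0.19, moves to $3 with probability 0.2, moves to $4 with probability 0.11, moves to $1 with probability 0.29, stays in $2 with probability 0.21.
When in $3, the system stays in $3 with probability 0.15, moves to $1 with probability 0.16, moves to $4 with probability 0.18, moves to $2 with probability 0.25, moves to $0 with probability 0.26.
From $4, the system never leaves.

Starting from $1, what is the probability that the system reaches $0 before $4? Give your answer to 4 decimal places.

Let h(s) be the probability of absorption at $0 starting from transient state s. Then h($0) = 1 and h($4) = 0. By first-step analysis:
h($1) = 0.16·1 + 0.2·h($1) + 0.24·h($2) + 0.25·h($3) + 0.15·0
h($2) = 0.19·1 + 0.29·h($1) + 0.21·h($2) + 0.2·h($3) + 0.11·0
h($3) = 0.26·1 + 0.16·h($1) + 0.25·h($2) + 0.15·h($3) + 0.18·0
Solving: h($1) = 0.5620, h($2) = 0.5953, h($3) = 0.5868.
Starting from $1, the probability is 0.5620.

0.5620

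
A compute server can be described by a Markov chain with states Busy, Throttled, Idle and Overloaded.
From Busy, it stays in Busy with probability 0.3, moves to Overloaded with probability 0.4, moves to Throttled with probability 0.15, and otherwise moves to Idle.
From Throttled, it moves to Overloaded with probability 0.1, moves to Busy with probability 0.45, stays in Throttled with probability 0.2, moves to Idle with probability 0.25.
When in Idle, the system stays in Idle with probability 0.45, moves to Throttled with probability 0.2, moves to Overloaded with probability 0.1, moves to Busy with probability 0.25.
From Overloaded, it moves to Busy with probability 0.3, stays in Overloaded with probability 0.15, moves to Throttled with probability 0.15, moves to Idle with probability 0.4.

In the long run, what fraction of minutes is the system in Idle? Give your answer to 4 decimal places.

Let the stationary distribution be π with π = πP and π_1 + π_2 + π_3 + π_4 = 1.
π_1 = 0.3·π_1 + 0.45·π_2 + 0.25·π_3 + 0.3·π_4
π_2 = 0.15·π_1 + 0.2·π_2 + 0.2·π_3 + 0.15·π_4
π_3 = 0.15·π_1 + 0.25·π_2 + 0.45·π_3 + 0.4·π_4
Solving with the normalization constraint gives π = (0.3106, 0.1743, 0.3118, 0.2033).
So the stationary probability of Idle is 0.3118.

0.3118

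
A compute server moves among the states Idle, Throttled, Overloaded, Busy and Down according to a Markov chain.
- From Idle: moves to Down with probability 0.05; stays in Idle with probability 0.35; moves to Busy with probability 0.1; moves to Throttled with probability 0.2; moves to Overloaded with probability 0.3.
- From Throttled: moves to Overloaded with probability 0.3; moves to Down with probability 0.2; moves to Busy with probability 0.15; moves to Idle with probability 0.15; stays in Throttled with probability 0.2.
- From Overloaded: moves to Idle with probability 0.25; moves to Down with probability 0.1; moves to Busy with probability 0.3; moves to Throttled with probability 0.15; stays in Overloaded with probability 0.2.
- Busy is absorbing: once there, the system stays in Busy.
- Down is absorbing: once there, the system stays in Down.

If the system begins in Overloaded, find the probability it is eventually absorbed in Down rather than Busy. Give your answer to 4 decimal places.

Let h(s) be the probability of absorption at Down starting from transient state s. Then h(Down) = 1 and h(Busy) = 0. By first-step analysis:
h(Idle) = 0.35·h(Idle) + 0.2·h(Throttled) + 0.3·h(Overloaded) + 0.1·0 + 0.05·1
h(Throttled) = 0.15·h(Idle) + 0.2·h(Throttled) + 0.3·h(Overloaded) + 0.15·0 + 0.2·1
h(Overloaded) = 0.25·h(Idle) + 0.15·h(Throttled) + 0.2·h(Overloaded) + 0.3·0 + 0.1·1
Solving: h(Idle) = 0.3585, h(Throttled) = 0.4368, h(Overloaded) = 0.3190.
Starting from Overloaded, the probability is 0.3190.

0.3190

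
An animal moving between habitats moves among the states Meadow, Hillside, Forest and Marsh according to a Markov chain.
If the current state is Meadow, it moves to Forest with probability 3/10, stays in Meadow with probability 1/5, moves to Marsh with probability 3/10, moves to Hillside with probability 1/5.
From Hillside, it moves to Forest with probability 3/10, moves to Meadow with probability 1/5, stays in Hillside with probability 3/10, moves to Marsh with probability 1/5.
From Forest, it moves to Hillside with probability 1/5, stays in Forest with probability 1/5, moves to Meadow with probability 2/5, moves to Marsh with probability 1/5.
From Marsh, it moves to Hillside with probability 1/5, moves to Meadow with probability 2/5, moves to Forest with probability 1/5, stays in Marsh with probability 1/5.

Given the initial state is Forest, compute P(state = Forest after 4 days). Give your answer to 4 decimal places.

0.2522

Propagate the distribution vector 4 days from Forest.
After 0 days: (0.0000, 0.0000, 1.0000, 0.0000)
After 1 day: (0.4000, 0.2000, 0.2000, 0.2000)
After 2 days: (0.2800, 0.2200, 0.2600, 0.2400)
After 3 days: (0.3000, 0.2220, 0.2500, 0.2280)
After 4 days: (0.2956, 0.2222, 0.2522, 0.2300)
P(in Forest after 4 days) = 0.2522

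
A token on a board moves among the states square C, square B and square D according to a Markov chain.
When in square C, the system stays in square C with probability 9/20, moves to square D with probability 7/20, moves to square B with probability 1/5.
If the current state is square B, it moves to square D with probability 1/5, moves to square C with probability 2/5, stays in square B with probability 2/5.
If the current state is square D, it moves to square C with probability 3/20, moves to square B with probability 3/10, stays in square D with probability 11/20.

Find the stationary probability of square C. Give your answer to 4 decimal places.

Let the stationary distribution be π with π = πP and π_1 + π_2 + π_3 = 1.
π_1 = 0.45·π_1 + 0.4·π_2 + 0.15·π_3
π_2 = 0.2·π_1 + 0.4·π_2 + 0.3·π_3
Solving with the normalization constraint gives π = (0.3206, 0.2977, 0.3817).
So the stationary probability of square C is 0.3206.

0.3206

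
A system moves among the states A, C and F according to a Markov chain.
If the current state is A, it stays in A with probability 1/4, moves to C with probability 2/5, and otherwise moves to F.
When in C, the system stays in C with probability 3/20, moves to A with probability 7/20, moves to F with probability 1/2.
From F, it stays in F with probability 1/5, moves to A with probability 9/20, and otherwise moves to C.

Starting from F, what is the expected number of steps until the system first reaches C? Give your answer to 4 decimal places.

Let t(s) be the expected number of steps to first reach C from state s, with t(C) = 0. Conditioning on the first step:
t(A) = 1 + 0.25·t(A) + 0.35·t(F)
t(F) = 1 + 0.45·t(A) + 0.2·t(F)
Solving: t(A) = 2.5989, t(F) = 2.7119.
Expected steps from F to C: 2.7119.

2.7119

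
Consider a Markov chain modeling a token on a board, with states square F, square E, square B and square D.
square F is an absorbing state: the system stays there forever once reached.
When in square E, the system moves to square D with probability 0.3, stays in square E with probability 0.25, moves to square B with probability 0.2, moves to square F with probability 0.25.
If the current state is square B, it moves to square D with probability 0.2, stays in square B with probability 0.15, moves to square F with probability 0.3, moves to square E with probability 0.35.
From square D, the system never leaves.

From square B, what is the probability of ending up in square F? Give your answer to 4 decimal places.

Let h(s) be the probability of absorption at square F starting from transient state s. Then h(square F) = 1 and h(square D) = 0. By first-step analysis:
h(square E) = 0.25·1 + 0.25·h(square E) + 0.2·h(square B) + 0.3·0
h(square B) = 0.3·1 + 0.35·h(square E) + 0.15·h(square B) + 0.2·0
Solving: h(square E) = 0.4802, h(square B) = 0.5507.
Starting from square B, the probability is 0.5507.

0.5507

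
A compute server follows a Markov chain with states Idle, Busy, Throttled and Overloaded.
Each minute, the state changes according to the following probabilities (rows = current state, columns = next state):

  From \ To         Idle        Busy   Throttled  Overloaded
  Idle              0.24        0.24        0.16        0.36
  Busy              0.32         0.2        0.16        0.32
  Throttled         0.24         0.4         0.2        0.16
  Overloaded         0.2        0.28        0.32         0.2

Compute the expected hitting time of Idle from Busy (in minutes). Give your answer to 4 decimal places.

3.6689

Let t(s) be the expected number of minutes to first reach Idle from state s, with t(Idle) = 0. Conditioning on the first minute:
t(Busy) = 1 + 0.2·t(Busy) + 0.16·t(Throttled) + 0.32·t(Overloaded)
t(Throttled) = 1 + 0.4·t(Busy) + 0.2·t(Throttled) + 0.16·t(Overloaded)
t(Overloaded) = 1 + 0.28·t(Busy) + 0.32·t(Throttled) + 0.2·t(Overloaded)
Solving: t(Busy) = 3.6689, t(Throttled) = 3.9036, t(Overloaded) = 4.0956.
Expected minutes from Busy to Idle: 3.6689.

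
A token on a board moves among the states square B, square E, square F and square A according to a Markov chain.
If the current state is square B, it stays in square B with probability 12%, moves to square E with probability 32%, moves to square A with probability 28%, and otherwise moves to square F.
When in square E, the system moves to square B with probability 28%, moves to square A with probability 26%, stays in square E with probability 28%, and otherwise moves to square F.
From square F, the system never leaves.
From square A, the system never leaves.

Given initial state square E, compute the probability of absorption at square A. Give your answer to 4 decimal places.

0.5647

Let h(s) be the probability of absorption at square A starting from transient state s. Then h(square A) = 1 and h(square F) = 0. By first-step analysis:
h(square B) = 0.12·h(square B) + 0.32·h(square E) + 0.28·0 + 0.28·1
h(square E) = 0.28·h(square B) + 0.28·h(square E) + 0.18·0 + 0.26·1
Solving: h(square B) = 0.5235, h(square E) = 0.5647.
Starting from square E, the probability is 0.5647.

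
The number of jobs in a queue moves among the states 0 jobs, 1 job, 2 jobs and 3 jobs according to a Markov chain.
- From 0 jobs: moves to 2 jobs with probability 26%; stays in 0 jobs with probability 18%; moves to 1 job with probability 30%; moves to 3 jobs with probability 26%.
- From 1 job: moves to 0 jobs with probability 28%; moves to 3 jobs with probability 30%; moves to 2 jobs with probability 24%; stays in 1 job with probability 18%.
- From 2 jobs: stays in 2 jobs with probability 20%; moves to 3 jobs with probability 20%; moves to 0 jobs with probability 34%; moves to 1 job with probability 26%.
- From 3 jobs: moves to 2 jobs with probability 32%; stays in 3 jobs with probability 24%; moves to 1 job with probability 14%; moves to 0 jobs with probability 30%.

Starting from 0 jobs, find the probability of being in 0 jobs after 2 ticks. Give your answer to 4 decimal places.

Propagate the distribution vector 2 ticks from 0 jobs.
After 0 ticks: (1.0000, 0.0000, 0.0000, 0.0000)
After 1 tick: (0.1800, 0.3000, 0.2600, 0.2600)
After 2 ticks: (0.2828, 0.2120, 0.2540, 0.2512)
P(in 0 jobs after 2 ticks) = 0.2828

0.2828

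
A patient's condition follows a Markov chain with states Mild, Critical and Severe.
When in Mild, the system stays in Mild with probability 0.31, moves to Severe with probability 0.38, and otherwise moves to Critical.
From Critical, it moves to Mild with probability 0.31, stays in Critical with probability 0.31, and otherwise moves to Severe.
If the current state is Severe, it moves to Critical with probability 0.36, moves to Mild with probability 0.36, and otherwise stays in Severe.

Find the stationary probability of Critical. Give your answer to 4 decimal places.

0.3273

Let the stationary distribution be π with π = πP and π_1 + π_2 + π_3 = 1.
π_1 = 0.31·π_1 + 0.31·π_2 + 0.36·π_3
π_2 = 0.31·π_1 + 0.31·π_2 + 0.36·π_3
Solving with the normalization constraint gives π = (0.3273, 0.3273, 0.3455).
So the stationary probability of Critical is 0.3273.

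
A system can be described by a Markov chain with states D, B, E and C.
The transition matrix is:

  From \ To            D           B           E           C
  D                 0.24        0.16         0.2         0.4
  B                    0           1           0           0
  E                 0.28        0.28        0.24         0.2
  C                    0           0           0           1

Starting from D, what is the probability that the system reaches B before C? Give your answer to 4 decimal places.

0.3405

Let h(s) be the probability of absorption at B starting from transient state s. Then h(B) = 1 and h(C) = 0. By first-step analysis:
h(D) = 0.24·h(D) + 0.16·1 + 0.2·h(E) + 0.4·0
h(E) = 0.28·h(D) + 0.28·1 + 0.24·h(E) + 0.2·0
Solving: h(D) = 0.3405, h(E) = 0.4939.
Starting from D, the probability is 0.3405.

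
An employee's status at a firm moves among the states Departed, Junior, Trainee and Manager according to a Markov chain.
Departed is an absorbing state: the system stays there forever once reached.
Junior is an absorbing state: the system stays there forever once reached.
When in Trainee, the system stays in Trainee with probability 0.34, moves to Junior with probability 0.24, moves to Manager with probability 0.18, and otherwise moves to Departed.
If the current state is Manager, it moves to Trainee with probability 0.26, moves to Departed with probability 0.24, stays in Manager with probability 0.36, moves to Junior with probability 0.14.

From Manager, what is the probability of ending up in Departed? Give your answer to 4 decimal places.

Let h(s) be the probability of absorption at Departed starting from transient state s. Then h(Departed) = 1 and h(Junior) = 0. By first-step analysis:
h(Trainee) = 0.24·1 + 0.24·0 + 0.34·h(Trainee) + 0.18·h(Manager)
h(Manager) = 0.24·1 + 0.14·0 + 0.26·h(Trainee) + 0.36·h(Manager)
Solving: h(Trainee) = 0.5240, h(Manager) = 0.5879.
Starting from Manager, the probability is 0.5879.

0.5879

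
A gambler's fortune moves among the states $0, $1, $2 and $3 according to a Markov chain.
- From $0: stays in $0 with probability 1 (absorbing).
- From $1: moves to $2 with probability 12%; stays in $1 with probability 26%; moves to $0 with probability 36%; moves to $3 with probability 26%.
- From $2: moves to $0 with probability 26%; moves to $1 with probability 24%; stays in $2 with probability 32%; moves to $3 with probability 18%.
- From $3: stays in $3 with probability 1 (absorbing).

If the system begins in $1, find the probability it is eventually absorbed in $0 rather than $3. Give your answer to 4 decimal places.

0.5818

Let h(s) be the probability of absorption at $0 starting from transient state s. Then h($0) = 1 and h($3) = 0. By first-step analysis:
h($1) = 0.36·1 + 0.26·h($1) + 0.12·h($2) + 0.26·0
h($2) = 0.26·1 + 0.24·h($1) + 0.32·h($2) + 0.18·0
Solving: h($1) = 0.5818, h($2) = 0.5877.
Starting from $1, the probability is 0.5818.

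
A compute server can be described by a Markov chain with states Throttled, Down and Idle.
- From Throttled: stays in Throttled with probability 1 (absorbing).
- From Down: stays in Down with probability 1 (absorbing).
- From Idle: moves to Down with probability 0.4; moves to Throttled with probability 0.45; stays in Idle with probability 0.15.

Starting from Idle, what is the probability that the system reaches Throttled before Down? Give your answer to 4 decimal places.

Let h(s) be the probability of absorption at Throttled starting from transient state s. Then h(Throttled) = 1 and h(Down) = 0. By first-step analysis:
h(Idle) = 0.45·1 + 0.4·0 + 0.15·h(Idle)
Solving: h(Idle) = 0.5294.
Starting from Idle, the probability is 0.5294.

0.5294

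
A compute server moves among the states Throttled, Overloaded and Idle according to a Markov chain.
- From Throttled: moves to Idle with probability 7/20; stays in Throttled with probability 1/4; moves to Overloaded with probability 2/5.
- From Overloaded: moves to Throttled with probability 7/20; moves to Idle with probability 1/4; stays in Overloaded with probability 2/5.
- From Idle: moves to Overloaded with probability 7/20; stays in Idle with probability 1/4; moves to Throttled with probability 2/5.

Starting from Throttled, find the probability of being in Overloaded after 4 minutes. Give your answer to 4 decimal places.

0.3858

Propagate the distribution vector 4 minutes from Throttled.
After 0 minutes: (1.0000, 0.0000, 0.0000)
After 1 minute: (0.2500, 0.4000, 0.3500)
After 2 minutes: (0.3425, 0.3825, 0.2750)
After 3 minutes: (0.3295, 0.3863, 0.2843)
After 4 minutes: (0.3313, 0.3858, 0.2830)
P(in Overloaded after 4 minutes) = 0.3858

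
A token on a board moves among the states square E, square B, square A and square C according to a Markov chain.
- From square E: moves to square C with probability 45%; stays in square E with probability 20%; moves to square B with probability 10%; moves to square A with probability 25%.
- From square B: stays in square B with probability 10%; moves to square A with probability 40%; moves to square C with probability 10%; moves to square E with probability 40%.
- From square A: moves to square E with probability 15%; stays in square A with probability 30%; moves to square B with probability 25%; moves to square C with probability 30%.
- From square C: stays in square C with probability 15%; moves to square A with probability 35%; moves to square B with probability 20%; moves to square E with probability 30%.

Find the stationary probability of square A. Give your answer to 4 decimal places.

0.3183

Let the stationary distribution be π with π = πP and π_1 + π_2 + π_3 + π_4 = 1.
π_1 = 0.2·π_1 + 0.4·π_2 + 0.15·π_3 + 0.3·π_4
π_2 = 0.1·π_1 + 0.1·π_2 + 0.25·π_3 + 0.2·π_4
π_3 = 0.25·π_1 + 0.4·π_2 + 0.3·π_3 + 0.35·π_4
Solving with the normalization constraint gives π = (0.2451, 0.1740, 0.3183, 0.2626).
So the stationary probability of square A is 0.3183.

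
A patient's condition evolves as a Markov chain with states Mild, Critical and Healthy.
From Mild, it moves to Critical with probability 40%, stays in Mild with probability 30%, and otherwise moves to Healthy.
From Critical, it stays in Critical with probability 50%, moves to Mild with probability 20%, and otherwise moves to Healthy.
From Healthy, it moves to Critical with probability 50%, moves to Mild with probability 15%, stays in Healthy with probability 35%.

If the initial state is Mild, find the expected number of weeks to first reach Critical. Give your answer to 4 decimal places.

2.3171

Let t(s) be the expected number of weeks to first reach Critical from state s, with t(Critical) = 0. Conditioning on the first week:
t(Mild) = 1 + 0.3·t(Mild) + 0.3·t(Healthy)
t(Healthy) = 1 + 0.15·t(Mild) + 0.35·t(Healthy)
Solving: t(Mild) = 2.3171, t(Healthy) = 2.0732.
Expected weeks from Mild to Critical: 2.3171.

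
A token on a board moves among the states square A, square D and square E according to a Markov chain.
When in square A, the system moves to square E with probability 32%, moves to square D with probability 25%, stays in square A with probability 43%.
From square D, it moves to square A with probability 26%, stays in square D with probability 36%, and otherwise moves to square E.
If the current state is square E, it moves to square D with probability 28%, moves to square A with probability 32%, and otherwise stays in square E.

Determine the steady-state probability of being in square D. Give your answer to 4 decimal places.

0.2933

Let the stationary distribution be π with π = πP and π_1 + π_2 + π_3 = 1.
π_1 = 0.43·π_1 + 0.26·π_2 + 0.32·π_3
π_2 = 0.25·π_1 + 0.36·π_2 + 0.28·π_3
Solving with the normalization constraint gives π = (0.3398, 0.2933, 0.3670).
So the stationary probability of square D is 0.2933.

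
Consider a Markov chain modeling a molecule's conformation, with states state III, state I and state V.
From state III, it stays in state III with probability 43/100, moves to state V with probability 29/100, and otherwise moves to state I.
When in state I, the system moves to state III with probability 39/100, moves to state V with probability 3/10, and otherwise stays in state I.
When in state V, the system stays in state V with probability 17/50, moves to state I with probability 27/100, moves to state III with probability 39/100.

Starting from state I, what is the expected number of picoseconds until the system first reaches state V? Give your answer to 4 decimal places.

3.3791

Let t(s) be the expected number of picoseconds to first reach state V from state s, with t(state V) = 0. Conditioning on the first picosecond:
t(state III) = 1 + 0.43·t(state III) + 0.28·t(state I)
t(state I) = 1 + 0.39·t(state III) + 0.31·t(state I)
Solving: t(state III) = 3.4143, t(state I) = 3.3791.
Expected picoseconds from state I to state V: 3.3791.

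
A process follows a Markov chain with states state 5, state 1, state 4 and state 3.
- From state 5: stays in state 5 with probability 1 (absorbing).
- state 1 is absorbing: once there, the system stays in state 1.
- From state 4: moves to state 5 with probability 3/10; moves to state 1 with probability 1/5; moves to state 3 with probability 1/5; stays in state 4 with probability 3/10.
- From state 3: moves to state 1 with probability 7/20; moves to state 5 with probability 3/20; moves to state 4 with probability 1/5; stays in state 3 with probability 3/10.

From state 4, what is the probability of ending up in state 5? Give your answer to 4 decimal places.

0.5333

Let h(s) be the probability of absorption at state 5 starting from transient state s. Then h(state 5) = 1 and h(state 1) = 0. By first-step analysis:
h(state 4) = 0.3·1 + 0.2·0 + 0.3·h(state 4) + 0.2·h(state 3)
h(state 3) = 0.15·1 + 0.35·0 + 0.2·h(state 4) + 0.3·h(state 3)
Solving: h(state 4) = 0.5333, h(state 3) = 0.3667.
Starting from state 4, the probability is 0.5333.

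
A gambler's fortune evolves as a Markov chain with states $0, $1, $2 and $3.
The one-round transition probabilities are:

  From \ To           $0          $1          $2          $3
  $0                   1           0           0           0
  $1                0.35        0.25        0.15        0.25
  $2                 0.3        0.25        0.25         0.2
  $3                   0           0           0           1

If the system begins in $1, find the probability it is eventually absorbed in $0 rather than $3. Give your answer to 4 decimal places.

0.5857

Let h(s) be the probability of absorption at $0 starting from transient state s. Then h($0) = 1 and h($3) = 0. By first-step analysis:
h($1) = 0.35·1 + 0.25·h($1) + 0.15·h($2) + 0.25·0
h($2) = 0.3·1 + 0.25·h($1) + 0.25·h($2) + 0.2·0
Solving: h($1) = 0.5857, h($2) = 0.5952.
Starting from $1, the probability is 0.5857.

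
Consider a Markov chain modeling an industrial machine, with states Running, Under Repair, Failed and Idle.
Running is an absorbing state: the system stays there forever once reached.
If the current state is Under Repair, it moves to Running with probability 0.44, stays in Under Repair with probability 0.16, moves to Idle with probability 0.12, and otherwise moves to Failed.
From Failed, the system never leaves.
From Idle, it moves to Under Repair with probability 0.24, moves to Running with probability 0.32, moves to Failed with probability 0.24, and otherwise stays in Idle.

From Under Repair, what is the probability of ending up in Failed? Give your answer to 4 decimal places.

0.3930

Let h(s) be the probability of absorption at Failed starting from transient state s. Then h(Failed) = 1 and h(Running) = 0. By first-step analysis:
h(Under Repair) = 0.44·0 + 0.16·h(Under Repair) + 0.28·1 + 0.12·h(Idle)
h(Idle) = 0.32·0 + 0.24·h(Under Repair) + 0.24·1 + 0.2·h(Idle)
Solving: h(Under Repair) = 0.3930, h(Idle) = 0.4179.
Starting from Under Repair, the probability is 0.3930.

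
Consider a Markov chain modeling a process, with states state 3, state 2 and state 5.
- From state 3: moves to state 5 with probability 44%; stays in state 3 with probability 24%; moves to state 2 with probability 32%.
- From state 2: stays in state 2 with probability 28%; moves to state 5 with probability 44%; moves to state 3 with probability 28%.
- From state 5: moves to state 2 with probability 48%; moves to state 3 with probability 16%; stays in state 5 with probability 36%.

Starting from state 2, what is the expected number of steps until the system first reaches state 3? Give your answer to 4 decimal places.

Let t(s) be the expected number of steps to first reach state 3 from state s, with t(state 3) = 0. Conditioning on the first step:
t(state 2) = 1 + 0.28·t(state 2) + 0.44·t(state 5)
t(state 5) = 1 + 0.48·t(state 2) + 0.36·t(state 5)
Solving: t(state 2) = 4.3269, t(state 5) = 4.8077.
Expected steps from state 2 to state 3: 4.3269.

4.3269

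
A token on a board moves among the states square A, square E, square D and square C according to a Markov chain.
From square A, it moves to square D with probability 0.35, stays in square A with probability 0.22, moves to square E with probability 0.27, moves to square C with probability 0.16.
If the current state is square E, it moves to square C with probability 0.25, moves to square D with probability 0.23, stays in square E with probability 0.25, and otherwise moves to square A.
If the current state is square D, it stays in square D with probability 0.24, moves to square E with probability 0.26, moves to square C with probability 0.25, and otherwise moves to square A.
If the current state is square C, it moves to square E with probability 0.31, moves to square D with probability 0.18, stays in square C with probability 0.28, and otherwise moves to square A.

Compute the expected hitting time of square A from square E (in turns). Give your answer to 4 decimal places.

Let t(s) be the expected number of turns to first reach square A from state s, with t(square A) = 0. Conditioning on the first turn:
t(square E) = 1 + 0.25·t(square E) + 0.23·t(square D) + 0.25·t(square C)
t(square D) = 1 + 0.26·t(square E) + 0.24·t(square D) + 0.25·t(square C)
t(square C) = 1 + 0.31·t(square E) + 0.18·t(square D) + 0.28·t(square C)
Solving: t(square E) = 3.9169, t(square D) = 3.9960, t(square C) = 4.0743.
Expected turns from square E to square A: 3.9169.

3.9169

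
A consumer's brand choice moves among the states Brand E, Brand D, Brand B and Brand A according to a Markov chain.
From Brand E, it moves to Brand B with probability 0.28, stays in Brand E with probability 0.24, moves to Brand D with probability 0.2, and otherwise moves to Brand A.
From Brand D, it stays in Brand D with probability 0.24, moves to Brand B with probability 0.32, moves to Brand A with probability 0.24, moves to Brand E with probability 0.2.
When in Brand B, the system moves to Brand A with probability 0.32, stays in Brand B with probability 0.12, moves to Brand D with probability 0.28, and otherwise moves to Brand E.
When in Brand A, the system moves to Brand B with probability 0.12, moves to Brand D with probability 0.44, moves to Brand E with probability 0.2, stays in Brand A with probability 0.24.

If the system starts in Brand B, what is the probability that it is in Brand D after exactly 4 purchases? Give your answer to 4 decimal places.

Propagate the distribution vector 4 purchases from Brand B.
After 0 purchases: (0.0000, 0.0000, 1.0000, 0.0000)
After 1 purchase: (0.2800, 0.2800, 0.1200, 0.3200)
After 2 purchases: (0.2208, 0.2976, 0.2208, 0.2608)
After 3 purchases: (0.2265, 0.2922, 0.2148, 0.2665)
After 4 purchases: (0.2262, 0.2928, 0.2147, 0.2662)
P(in Brand D after 4 purchases) = 0.2928

0.2928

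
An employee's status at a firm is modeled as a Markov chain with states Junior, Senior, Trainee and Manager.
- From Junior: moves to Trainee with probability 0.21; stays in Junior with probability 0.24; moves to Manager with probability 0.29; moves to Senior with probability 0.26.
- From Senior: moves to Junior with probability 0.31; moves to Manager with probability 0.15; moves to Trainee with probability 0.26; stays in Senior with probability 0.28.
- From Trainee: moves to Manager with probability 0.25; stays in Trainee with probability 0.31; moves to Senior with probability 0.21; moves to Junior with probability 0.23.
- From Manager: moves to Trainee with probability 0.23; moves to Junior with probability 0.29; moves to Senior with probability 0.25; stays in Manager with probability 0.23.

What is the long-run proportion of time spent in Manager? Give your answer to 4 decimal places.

Let the stationary distribution be π with π = πP and π_1 + π_2 + π_3 + π_4 = 1.
π_1 = 0.24·π_1 + 0.31·π_2 + 0.23·π_3 + 0.29·π_4
π_2 = 0.26·π_1 + 0.28·π_2 + 0.21·π_3 + 0.25·π_4
π_3 = 0.21·π_1 + 0.26·π_2 + 0.31·π_3 + 0.23·π_4
Solving with the normalization constraint gives π = (0.2665, 0.2501, 0.2524, 0.2310).
So the stationary probability of Manager is 0.2310.

0.2310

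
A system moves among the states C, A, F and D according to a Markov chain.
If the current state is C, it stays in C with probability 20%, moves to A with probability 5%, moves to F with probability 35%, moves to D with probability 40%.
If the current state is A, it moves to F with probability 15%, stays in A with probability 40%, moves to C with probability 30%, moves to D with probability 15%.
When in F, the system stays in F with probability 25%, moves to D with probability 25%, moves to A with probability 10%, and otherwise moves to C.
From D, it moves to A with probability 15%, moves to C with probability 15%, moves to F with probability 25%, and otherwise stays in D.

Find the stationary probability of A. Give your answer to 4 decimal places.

0.1493

Let the stationary distribution be π with π = πP and π_1 + π_2 + π_3 + π_4 = 1.
π_1 = 0.2·π_1 + 0.3·π_2 + 0.4·π_3 + 0.15·π_4
π_2 = 0.05·π_1 + 0.4·π_2 + 0.1·π_3 + 0.15·π_4
π_3 = 0.35·π_1 + 0.15·π_2 + 0.25·π_3 + 0.25·π_4
Solving with the normalization constraint gives π = (0.2499, 0.1493, 0.2601, 0.3407).
So the stationary probability of A is 0.1493.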